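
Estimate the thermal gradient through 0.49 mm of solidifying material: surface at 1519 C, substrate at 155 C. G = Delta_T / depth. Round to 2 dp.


G = (1519-155)/0.49 = 2783.67 C/mm


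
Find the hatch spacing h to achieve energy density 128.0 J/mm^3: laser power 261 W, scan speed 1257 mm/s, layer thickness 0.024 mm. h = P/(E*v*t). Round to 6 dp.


h = 261 / (128.0*1257*0.024) = 0.06759 mm


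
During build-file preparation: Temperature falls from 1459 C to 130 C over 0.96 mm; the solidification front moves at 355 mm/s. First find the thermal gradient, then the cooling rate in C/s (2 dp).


G = (1459-130)/0.96 = 1384.375 C/mm
CR = 1384.375 * 355 = 491453.13 C/s


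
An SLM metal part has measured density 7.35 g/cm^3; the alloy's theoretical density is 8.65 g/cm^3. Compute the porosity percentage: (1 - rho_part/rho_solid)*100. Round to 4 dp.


Porosity = (1-7.35/8.65)*100 = 15.0289 %


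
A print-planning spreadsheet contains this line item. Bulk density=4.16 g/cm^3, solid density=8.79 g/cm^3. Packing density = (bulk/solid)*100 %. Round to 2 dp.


Packing = (4.16/8.79)*100 = 47.33 %


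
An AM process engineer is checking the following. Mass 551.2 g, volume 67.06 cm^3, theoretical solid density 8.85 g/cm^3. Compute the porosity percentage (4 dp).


rho_part = 551.2 / 67.06 = 8.21950492 g/cm^3
Porosity = (1 - 8.21950492/8.85)*100 = 7.1242 %


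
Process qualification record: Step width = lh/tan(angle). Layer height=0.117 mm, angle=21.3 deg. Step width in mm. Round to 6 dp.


step = 0.117 / tan(21.3) = 0.300089 mm


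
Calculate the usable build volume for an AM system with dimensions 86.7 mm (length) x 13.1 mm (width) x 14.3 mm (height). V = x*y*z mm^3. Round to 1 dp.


V = 86.7 * 13.1 * 14.3 = 16241.5 mm^3


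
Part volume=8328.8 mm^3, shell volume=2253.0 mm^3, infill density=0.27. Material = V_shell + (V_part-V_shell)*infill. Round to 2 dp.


V_infill = (8328.8 - 2253.0) * 0.27 = 1640.47
V_total = 2253.0 + 1640.47 = 3893.47 mm^3


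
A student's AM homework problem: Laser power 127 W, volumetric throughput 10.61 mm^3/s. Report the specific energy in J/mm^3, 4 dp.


SE = 127 / 10.61 = 11.9698 J/mm^3


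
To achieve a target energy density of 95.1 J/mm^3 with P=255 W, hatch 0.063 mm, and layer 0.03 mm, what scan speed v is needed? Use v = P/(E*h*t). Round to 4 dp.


v = 255 / (95.1*0.063*0.03) = 1418.7238 mm/s


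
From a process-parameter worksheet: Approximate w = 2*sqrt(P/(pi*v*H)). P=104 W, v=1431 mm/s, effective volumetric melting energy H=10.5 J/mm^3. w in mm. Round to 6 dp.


w = 2*sqrt(104/(pi*1431*10.5)) = 0.093877 mm


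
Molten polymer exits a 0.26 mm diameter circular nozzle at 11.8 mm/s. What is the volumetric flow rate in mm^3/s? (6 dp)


A = pi*(0.26/2)^2 = 0.05309292 mm^2
Q = 0.05309292 * 11.8 = 0.626496 mm^3/s


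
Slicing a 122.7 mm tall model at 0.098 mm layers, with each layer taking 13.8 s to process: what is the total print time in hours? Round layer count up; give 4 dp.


Layers = ceil(122.7/0.098) = 1253
t = 1253 * 13.8 / 3600 = 4.8032 hrs


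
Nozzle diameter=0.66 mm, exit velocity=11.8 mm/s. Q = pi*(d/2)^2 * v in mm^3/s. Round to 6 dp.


A = pi*(0.66/2)^2 = 0.34211944 mm^2
Q = 0.34211944 * 11.8 = 4.037009 mm^3/s


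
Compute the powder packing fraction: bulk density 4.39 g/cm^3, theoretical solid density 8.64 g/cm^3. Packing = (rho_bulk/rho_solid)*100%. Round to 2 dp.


Packing = (4.39/8.64)*100 = 50.81 %


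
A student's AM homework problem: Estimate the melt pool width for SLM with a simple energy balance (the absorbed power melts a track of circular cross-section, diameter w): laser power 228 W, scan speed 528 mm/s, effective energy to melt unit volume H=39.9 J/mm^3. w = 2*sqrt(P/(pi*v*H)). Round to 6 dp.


w = 2*sqrt(228/(pi*528*39.9)) = 0.117387 mm


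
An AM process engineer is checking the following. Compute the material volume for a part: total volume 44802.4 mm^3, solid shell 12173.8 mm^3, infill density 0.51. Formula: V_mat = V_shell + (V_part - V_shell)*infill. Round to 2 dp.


V_infill = (44802.4 - 12173.8) * 0.51 = 16640.59
V_total = 12173.8 + 16640.59 = 28814.39 mm^3


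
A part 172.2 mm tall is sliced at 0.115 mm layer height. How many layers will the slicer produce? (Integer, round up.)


Layers = ceil(172.2/0.115) = 1498


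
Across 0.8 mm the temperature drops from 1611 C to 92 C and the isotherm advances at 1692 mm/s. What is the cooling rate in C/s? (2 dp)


G = (1611-92)/0.8 = 1898.75 C/mm
CR = 1898.75 * 1692 = 3212685.0 C/s


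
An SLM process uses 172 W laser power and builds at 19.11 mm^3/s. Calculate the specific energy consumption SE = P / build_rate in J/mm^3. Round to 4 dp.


SE = 172 / 19.11 = 9.0005 J/mm^3


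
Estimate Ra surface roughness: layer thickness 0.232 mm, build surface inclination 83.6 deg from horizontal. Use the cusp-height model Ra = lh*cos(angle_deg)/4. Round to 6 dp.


Ra = 0.232 * cos(83.6) / 4 = 0.006465 mm


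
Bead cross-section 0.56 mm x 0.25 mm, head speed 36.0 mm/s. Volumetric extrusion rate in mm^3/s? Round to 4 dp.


Rate = 0.56 * 0.25 * 36.0 = 5.04 mm^3/s


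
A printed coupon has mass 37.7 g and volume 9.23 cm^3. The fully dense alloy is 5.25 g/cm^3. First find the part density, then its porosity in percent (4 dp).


rho_part = 37.7 / 9.23 = 4.08450704 g/cm^3
Porosity = (1 - 4.08450704/5.25)*100 = 22.1999 %


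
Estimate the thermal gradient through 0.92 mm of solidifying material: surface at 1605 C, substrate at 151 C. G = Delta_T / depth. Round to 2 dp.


G = (1605-151)/0.92 = 1580.43 C/mm


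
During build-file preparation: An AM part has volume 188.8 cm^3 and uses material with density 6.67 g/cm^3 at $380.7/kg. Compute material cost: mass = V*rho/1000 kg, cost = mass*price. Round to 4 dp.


Mass = 188.8*6.67/1000 = 1.259296 kg
Cost = 1.259296 * 380.7 = 479.414 $


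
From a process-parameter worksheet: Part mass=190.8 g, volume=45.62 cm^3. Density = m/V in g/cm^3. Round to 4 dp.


rho = 190.8 / 45.62 = 4.1824 g/cm^3


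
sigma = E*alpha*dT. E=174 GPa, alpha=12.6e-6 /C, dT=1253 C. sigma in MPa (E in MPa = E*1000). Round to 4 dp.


sigma = 174*1000 * 12.6e-6 * 1253 = 2747.0772 MPa


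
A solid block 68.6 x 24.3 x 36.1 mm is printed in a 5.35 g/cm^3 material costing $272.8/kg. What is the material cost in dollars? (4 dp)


V = 68.6 * 24.3 * 36.1 = 60177.978 mm^3 = 60.177978 cm^3
Mass = 60.177978 * 5.35 / 1000 = 0.32195218 kg
Cost = 0.32195218 * 272.8 = 87.8286 $


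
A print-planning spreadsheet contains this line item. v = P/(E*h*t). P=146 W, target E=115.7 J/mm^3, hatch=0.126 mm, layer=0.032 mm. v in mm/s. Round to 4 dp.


v = 146 / (115.7*0.126*0.032) = 312.9673 mm/s


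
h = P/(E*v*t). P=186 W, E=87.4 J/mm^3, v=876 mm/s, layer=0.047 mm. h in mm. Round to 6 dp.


h = 186 / (87.4*876*0.047) = 0.051689 mm


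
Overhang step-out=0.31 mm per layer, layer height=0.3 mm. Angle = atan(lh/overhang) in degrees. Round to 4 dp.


angle = atan(0.3/0.31) = 44.0608 degrees


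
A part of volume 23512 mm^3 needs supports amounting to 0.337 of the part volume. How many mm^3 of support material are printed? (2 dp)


V_support = 23512 * 0.337 = 7923.54 mm^3


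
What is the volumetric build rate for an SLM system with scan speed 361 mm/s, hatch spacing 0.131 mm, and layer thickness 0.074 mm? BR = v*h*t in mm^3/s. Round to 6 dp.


Rate = 361 * 0.131 * 0.074 = 3.499534 mm^3/s


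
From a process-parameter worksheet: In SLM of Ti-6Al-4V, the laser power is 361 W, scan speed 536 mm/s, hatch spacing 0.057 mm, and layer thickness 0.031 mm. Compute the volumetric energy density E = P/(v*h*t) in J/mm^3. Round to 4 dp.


E = 361 / (536*0.057*0.031) = 381.1587 J/mm^3


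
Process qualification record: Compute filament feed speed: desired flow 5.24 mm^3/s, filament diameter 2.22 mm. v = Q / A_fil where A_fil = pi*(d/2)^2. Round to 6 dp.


A = pi*(2.22/2)^2 = 3.870756
v = 5.24 / 3.870756 = 1.353741 mm/s


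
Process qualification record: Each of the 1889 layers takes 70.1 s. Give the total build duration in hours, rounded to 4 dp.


t = 1889 * 70.1 / 3600 = 36.783 hrs


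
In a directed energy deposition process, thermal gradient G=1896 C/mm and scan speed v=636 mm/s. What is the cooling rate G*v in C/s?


CR = 1896 * 636 = 1205856 C/s


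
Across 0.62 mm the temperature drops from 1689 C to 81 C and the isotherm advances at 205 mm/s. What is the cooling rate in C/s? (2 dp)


G = (1689-81)/0.62 = 2593.5483871 C/mm
CR = 2593.5483871 * 205 = 531677.42 C/s


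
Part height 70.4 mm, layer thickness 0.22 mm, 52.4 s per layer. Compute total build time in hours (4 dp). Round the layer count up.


Layers = ceil(70.4/0.22) = 320
t = 320 * 52.4 / 3600 = 4.6578 hrs


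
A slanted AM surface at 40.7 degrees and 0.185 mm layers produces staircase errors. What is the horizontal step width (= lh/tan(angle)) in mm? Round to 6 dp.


step = 0.185 / tan(40.7) = 0.215082 mm


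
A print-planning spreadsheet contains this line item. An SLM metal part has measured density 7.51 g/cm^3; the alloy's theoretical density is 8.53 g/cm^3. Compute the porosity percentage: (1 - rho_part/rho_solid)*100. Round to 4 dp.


Porosity = (1-7.51/8.53)*100 = 11.9578 %


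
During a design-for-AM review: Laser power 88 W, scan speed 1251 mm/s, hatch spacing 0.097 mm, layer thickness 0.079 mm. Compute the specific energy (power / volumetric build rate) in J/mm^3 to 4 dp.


Build rate = 1251 * 0.097 * 0.079 = 9.586413 mm^3/s
SE = 88 / 9.586413 = 9.1797 J/mm^3


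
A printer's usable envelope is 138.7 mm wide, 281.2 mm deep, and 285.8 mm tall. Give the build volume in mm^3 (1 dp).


V = 138.7 * 281.2 * 285.8 = 11146897.4 mm^3


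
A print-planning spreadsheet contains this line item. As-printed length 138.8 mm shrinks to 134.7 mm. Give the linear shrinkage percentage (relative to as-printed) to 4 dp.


Shrinkage = ((138.8-134.7)/138.8)*100 = 2.9539 %


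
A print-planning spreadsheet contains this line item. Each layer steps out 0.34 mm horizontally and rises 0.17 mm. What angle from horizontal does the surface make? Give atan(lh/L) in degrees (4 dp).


angle = atan(0.17/0.34) = 26.5651 degrees


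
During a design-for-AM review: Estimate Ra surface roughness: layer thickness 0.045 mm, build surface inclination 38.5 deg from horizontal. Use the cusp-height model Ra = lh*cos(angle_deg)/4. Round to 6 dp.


Ra = 0.045 * cos(38.5) / 4 = 0.008804 mm


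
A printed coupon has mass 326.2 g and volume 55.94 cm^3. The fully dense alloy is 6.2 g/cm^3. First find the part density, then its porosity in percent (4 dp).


rho_part = 326.2 / 55.94 = 5.83124777 g/cm^3
Porosity = (1 - 5.83124777/6.2)*100 = 5.9476 %


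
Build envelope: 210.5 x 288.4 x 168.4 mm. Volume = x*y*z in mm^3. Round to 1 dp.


V = 210.5 * 288.4 * 168.4 = 10223260.9 mm^3


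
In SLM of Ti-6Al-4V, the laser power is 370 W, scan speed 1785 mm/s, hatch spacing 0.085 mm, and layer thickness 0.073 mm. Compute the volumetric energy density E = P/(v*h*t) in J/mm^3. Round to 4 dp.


E = 370 / (1785*0.085*0.073) = 33.4058 J/mm^3


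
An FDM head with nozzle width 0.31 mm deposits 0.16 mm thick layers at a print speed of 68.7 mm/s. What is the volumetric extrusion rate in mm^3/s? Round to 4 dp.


Rate = 0.31 * 0.16 * 68.7 = 3.4075 mm^3/s


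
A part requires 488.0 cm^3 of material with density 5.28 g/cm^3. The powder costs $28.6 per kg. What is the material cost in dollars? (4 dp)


Mass = 488.0*5.28/1000 = 2.57664 kg
Cost = 2.57664 * 28.6 = 73.6919 $


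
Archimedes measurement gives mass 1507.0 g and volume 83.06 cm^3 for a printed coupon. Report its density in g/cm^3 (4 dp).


rho = 1507.0 / 83.06 = 18.1435 g/cm^3


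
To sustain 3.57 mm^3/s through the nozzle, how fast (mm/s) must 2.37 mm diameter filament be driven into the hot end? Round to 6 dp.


A = pi*(2.37/2)^2 = 4.411503
v = 3.57 / 4.411503 = 0.809248 mm/s


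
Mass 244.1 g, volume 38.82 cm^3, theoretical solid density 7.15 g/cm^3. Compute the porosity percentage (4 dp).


rho_part = 244.1 / 38.82 = 6.28799588 g/cm^3
Porosity = (1 - 6.28799588/7.15)*100 = 12.056 %


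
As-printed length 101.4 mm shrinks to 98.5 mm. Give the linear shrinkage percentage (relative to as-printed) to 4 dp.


Shrinkage = ((101.4-98.5)/101.4)*100 = 2.86 %


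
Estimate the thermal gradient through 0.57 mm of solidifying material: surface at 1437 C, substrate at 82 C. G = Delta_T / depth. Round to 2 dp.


G = (1437-82)/0.57 = 2377.19 C/mm


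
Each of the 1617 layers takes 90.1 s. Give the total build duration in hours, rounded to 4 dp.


t = 1617 * 90.1 / 3600 = 40.4699 hrs


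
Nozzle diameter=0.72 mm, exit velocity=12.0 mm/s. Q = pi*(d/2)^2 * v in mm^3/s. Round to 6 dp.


A = pi*(0.72/2)^2 = 0.40715041 mm^2
Q = 0.40715041 * 12.0 = 4.885805 mm^3/s


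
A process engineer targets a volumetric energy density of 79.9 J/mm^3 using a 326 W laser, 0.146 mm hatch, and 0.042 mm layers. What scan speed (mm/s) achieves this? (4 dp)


v = 326 / (79.9*0.146*0.042) = 665.3784 mm/s


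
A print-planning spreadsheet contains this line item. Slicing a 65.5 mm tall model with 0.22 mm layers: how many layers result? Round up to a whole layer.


Layers = ceil(65.5/0.22) = 298


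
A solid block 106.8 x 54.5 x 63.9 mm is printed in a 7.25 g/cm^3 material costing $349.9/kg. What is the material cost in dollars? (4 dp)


V = 106.8 * 54.5 * 63.9 = 371936.34 mm^3 = 371.93634 cm^3
Mass = 371.93634 * 7.25 / 1000 = 2.69653847 kg
Cost = 2.69653847 * 349.9 = 943.5188 $


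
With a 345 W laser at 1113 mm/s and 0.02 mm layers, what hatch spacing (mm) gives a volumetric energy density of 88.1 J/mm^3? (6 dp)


h = 345 / (88.1*1113*0.02) = 0.175921 mm


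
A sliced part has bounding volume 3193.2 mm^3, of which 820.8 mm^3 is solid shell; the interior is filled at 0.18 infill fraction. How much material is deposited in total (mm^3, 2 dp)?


V_infill = (3193.2 - 820.8) * 0.18 = 427.03
V_total = 820.8 + 427.03 = 1247.83 mm^3


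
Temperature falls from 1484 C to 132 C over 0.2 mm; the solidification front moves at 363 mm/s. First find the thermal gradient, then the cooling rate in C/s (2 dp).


G = (1484-132)/0.2 = 6760.0 C/mm
CR = 6760.0 * 363 = 2453880.0 C/s


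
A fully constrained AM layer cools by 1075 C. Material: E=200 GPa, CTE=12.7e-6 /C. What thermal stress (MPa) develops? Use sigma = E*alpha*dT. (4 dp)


sigma = 200*1000 * 12.7e-6 * 1075 = 2730.5 MPa


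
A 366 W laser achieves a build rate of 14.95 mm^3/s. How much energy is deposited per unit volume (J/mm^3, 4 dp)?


SE = 366 / 14.95 = 24.4816 J/mm^3


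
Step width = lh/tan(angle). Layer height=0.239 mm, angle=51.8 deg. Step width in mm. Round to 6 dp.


step = 0.239 / tan(51.8) = 0.188074 mm


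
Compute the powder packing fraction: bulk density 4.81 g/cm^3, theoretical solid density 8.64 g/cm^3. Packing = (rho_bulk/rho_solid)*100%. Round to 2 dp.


Packing = (4.81/8.64)*100 = 55.67 %


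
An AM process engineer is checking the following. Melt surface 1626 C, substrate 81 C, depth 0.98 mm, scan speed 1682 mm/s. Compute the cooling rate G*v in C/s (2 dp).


G = (1626-81)/0.98 = 1576.53061224 C/mm
CR = 1576.53061224 * 1682 = 2651724.49 C/s


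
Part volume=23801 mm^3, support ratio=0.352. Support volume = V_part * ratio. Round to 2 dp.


V_support = 23801 * 0.352 = 8377.95 mm^3


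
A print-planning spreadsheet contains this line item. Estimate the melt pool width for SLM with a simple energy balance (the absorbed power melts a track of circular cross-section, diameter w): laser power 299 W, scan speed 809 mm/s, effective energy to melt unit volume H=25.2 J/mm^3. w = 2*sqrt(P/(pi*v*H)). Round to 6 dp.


w = 2*sqrt(299/(pi*809*25.2)) = 0.136652 mm


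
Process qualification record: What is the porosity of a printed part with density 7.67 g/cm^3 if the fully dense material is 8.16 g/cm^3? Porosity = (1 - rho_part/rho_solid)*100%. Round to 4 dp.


Porosity = (1-7.67/8.16)*100 = 6.0049 %


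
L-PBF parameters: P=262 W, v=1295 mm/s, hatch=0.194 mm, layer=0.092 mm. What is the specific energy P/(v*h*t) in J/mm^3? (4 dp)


Build rate = 1295 * 0.194 * 0.092 = 23.11316 mm^3/s
SE = 262 / 23.11316 = 11.3355 J/mm^3


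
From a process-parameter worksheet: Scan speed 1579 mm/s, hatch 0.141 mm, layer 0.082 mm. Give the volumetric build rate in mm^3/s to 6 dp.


Rate = 1579 * 0.141 * 0.082 = 18.256398 mm^3/s


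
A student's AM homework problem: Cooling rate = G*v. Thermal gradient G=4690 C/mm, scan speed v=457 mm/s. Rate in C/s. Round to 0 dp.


CR = 4690 * 457 = 2143330 C/s


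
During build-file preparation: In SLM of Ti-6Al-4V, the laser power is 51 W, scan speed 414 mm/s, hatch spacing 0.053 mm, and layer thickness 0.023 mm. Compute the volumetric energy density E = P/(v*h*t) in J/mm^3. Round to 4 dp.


E = 51 / (414*0.053*0.023) = 101.0569 J/mm^3


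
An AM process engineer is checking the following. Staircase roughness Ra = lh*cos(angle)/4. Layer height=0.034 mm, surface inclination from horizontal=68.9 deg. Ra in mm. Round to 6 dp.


Ra = 0.034 * cos(68.9) / 4 = 0.00306 mm


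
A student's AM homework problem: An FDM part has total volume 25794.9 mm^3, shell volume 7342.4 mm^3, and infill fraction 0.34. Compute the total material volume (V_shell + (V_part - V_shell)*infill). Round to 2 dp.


V_infill = (25794.9 - 7342.4) * 0.34 = 6273.85
V_total = 7342.4 + 6273.85 = 13616.25 mm^3


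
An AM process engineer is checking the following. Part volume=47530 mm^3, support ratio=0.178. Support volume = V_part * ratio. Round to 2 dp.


V_support = 47530 * 0.178 = 8460.34 mm^3


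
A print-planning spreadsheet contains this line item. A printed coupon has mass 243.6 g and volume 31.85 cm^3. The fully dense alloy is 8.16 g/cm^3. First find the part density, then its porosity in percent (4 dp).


rho_part = 243.6 / 31.85 = 7.64835165 g/cm^3
Porosity = (1 - 7.64835165/8.16)*100 = 6.2702 %


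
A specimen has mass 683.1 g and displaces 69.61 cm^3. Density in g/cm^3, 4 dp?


rho = 683.1 / 69.61 = 9.8132 g/cm^3


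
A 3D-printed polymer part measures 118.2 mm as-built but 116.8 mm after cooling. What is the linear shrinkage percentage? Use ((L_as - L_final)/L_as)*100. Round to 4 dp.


Shrinkage = ((118.2-116.8)/118.2)*100 = 1.1844 %


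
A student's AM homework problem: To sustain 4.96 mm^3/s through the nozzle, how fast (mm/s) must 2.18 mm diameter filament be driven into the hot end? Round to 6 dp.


A = pi*(2.18/2)^2 = 3.732526
v = 4.96 / 3.732526 = 1.328859 mm/s


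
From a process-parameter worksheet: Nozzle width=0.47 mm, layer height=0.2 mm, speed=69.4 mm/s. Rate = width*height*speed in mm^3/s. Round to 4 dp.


Rate = 0.47 * 0.2 * 69.4 = 6.5236 mm^3/s


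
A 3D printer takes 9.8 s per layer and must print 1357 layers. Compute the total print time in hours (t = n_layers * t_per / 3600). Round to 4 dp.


t = 1357 * 9.8 / 3600 = 3.6941 hrs


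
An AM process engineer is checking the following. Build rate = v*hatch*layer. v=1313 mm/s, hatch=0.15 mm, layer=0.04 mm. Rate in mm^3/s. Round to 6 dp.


Rate = 1313 * 0.15 * 0.04 = 7.878 mm^3/s


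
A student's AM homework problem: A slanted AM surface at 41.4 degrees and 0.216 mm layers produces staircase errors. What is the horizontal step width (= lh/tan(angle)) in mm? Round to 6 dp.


step = 0.216 / tan(41.4) = 0.245004 mm


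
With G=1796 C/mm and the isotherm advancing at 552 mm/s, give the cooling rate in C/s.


CR = 1796 * 552 = 991392 C/s


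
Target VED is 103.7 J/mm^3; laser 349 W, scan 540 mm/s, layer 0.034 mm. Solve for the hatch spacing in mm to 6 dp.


h = 349 / (103.7*540*0.034) = 0.183305 mm


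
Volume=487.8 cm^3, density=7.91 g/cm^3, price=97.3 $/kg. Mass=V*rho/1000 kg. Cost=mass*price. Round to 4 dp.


Mass = 487.8*7.91/1000 = 3.858498 kg
Cost = 3.858498 * 97.3 = 375.4319 $


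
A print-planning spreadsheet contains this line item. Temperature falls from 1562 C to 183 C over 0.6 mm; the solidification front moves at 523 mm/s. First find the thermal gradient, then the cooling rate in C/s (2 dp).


G = (1562-183)/0.6 = 2298.33333333 C/mm
CR = 2298.33333333 * 523 = 1202028.33 C/s


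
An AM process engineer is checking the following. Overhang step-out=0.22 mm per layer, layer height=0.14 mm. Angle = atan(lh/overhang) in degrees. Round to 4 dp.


angle = atan(0.14/0.22) = 32.4712 degrees


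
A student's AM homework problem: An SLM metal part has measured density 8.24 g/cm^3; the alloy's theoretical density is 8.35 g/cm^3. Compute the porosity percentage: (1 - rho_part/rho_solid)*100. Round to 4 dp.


Porosity = (1-8.24/8.35)*100 = 1.3174 %


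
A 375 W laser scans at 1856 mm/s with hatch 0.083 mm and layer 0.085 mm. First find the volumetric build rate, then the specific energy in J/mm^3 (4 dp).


Build rate = 1856 * 0.083 * 0.085 = 13.09408 mm^3/s
SE = 375 / 13.09408 = 28.6389 J/mm^3


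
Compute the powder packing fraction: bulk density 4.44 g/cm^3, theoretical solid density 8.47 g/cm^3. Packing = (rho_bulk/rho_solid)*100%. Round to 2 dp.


Packing = (4.44/8.47)*100 = 52.42 %


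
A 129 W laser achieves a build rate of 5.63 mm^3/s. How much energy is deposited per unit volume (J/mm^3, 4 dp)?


SE = 129 / 5.63 = 22.913 J/mm^3


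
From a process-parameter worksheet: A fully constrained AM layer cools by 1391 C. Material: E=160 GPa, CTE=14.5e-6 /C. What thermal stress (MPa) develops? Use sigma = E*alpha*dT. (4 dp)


sigma = 160*1000 * 14.5e-6 * 1391 = 3227.12 MPa


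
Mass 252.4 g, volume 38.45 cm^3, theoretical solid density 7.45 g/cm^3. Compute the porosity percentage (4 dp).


rho_part = 252.4 / 38.45 = 6.56436931 g/cm^3
Porosity = (1 - 6.56436931/7.45)*100 = 11.8877 %


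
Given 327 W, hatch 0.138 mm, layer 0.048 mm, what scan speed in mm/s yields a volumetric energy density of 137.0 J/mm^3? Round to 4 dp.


v = 327 / (137.0*0.138*0.048) = 360.3353 mm/s


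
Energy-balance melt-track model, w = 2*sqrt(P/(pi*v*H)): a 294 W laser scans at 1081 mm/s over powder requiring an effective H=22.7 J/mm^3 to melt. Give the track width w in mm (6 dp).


w = 2*sqrt(294/(pi*1081*22.7)) = 0.12351 mm


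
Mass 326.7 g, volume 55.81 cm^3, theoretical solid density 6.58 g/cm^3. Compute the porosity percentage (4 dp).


rho_part = 326.7 / 55.81 = 5.85378964 g/cm^3
Porosity = (1 - 5.85378964/6.58)*100 = 11.0366 %


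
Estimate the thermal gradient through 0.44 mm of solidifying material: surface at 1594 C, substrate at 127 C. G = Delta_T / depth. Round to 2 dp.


G = (1594-127)/0.44 = 3334.09 C/mm


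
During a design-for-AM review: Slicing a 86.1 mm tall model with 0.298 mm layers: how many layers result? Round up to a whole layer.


Layers = ceil(86.1/0.298) = 289


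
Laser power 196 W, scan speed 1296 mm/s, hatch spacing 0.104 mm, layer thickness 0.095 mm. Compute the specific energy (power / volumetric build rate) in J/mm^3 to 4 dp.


Build rate = 1296 * 0.104 * 0.095 = 12.80448 mm^3/s
SE = 196 / 12.80448 = 15.3071 J/mm^3


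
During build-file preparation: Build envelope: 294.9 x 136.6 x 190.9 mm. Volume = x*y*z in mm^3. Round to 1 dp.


V = 294.9 * 136.6 * 190.9 = 7690089.6 mm^3


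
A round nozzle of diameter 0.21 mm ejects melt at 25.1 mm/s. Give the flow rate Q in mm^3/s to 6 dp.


A = pi*(0.21/2)^2 = 0.03463606 mm^2
Q = 0.03463606 * 25.1 = 0.869365 mm^3/s


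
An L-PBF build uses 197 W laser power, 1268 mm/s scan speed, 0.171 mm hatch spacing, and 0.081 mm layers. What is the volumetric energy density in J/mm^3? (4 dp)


E = 197 / (1268*0.171*0.081) = 11.2167 J/mm^3


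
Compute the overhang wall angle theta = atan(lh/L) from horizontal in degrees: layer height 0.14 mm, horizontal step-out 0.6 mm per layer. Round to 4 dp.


angle = atan(0.14/0.6) = 13.134 degrees


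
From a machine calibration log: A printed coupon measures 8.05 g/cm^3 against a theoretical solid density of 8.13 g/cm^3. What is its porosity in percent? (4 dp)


Porosity = (1-8.05/8.13)*100 = 0.984 %


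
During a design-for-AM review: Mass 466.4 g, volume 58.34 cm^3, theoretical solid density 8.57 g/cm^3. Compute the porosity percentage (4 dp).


rho_part = 466.4 / 58.34 = 7.99451491 g/cm^3
Porosity = (1 - 7.99451491/8.57)*100 = 6.7151 %


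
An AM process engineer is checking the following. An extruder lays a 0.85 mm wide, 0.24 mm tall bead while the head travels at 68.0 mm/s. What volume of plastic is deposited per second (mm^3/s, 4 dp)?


Rate = 0.85 * 0.24 * 68.0 = 13.872 mm^3/s


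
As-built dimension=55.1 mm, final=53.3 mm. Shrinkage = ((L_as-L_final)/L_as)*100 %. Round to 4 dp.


Shrinkage = ((55.1-53.3)/55.1)*100 = 3.2668 %


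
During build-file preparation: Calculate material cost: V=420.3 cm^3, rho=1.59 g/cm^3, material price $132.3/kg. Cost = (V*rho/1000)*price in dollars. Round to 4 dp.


Mass = 420.3*1.59/1000 = 0.668277 kg
Cost = 0.668277 * 132.3 = 88.413 $


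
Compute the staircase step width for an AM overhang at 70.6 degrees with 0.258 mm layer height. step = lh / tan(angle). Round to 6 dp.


step = 0.258 / tan(70.6) = 0.090856 mm


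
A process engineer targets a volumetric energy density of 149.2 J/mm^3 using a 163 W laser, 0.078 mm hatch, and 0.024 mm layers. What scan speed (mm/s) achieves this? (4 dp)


v = 163 / (149.2*0.078*0.024) = 583.5968 mm/s


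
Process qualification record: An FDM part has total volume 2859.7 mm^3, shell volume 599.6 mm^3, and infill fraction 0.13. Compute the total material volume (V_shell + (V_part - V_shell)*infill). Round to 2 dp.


V_infill = (2859.7 - 599.6) * 0.13 = 293.81
V_total = 599.6 + 293.81 = 893.41 mm^3


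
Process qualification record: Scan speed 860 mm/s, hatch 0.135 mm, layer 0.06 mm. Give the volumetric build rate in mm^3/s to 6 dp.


Rate = 860 * 0.135 * 0.06 = 6.966 mm^3/s


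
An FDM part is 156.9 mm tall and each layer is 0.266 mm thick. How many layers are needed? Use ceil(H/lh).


Layers = ceil(156.9/0.266) = 590


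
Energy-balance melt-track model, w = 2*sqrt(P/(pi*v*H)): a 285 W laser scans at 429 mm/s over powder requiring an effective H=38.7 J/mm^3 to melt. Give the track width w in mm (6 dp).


w = 2*sqrt(285/(pi*429*38.7)) = 0.14784 mm


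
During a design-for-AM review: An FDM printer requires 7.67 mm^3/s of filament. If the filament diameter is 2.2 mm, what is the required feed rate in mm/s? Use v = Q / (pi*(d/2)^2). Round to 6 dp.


A = pi*(2.2/2)^2 = 3.801327
v = 7.67 / 3.801327 = 2.017716 mm/s


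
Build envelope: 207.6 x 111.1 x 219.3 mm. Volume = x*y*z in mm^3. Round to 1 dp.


V = 207.6 * 111.1 * 219.3 = 5058014.1 mm^3


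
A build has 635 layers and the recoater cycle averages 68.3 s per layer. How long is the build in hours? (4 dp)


t = 635 * 68.3 / 3600 = 12.0474 hrs


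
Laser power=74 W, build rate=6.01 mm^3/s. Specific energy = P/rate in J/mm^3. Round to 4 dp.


SE = 74 / 6.01 = 12.3128 J/mm^3


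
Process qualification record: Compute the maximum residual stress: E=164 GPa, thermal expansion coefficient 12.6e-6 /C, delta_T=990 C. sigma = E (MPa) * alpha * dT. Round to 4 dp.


sigma = 164*1000 * 12.6e-6 * 990 = 2045.736 MPa


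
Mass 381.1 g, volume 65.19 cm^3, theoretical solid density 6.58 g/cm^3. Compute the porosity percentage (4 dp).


rho_part = 381.1 / 65.19 = 5.84598865 g/cm^3
Porosity = (1 - 5.84598865/6.58)*100 = 11.1552 %


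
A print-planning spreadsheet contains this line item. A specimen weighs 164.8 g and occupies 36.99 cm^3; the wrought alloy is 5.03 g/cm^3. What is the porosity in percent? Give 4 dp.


rho_part = 164.8 / 36.99 = 4.45525818 g/cm^3
Porosity = (1 - 4.45525818/5.03)*100 = 11.4263 %


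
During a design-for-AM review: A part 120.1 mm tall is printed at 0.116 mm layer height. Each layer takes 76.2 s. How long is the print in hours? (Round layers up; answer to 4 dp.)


Layers = ceil(120.1/0.116) = 1036
t = 1036 * 76.2 / 3600 = 21.9287 hrs


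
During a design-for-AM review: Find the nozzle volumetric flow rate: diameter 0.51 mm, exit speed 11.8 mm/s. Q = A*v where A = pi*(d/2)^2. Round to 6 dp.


A = pi*(0.51/2)^2 = 0.20428206 mm^2
Q = 0.20428206 * 11.8 = 2.410528 mm^3/s


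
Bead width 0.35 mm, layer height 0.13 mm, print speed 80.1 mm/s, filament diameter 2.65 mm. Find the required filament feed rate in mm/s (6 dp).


Q = 0.35 * 0.13 * 80.1 = 3.64455 mm^3/s
A_fil = pi*(2.65/2)^2 = 5.5154586 mm^2
v_feed = 3.64455 / 5.5154586 = 0.660788 mm/s


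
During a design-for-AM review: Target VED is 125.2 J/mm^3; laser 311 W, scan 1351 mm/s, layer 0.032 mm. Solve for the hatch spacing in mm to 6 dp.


h = 311 / (125.2*1351*0.032) = 0.057458 mm


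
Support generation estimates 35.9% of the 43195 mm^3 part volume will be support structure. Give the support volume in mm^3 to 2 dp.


V_support = 43195 * 0.359 = 15507.01 mm^3


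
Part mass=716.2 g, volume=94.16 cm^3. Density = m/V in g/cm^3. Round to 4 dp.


rho = 716.2 / 94.16 = 7.6062 g/cm^3


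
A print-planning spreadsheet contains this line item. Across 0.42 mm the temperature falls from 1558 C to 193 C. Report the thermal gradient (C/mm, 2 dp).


G = (1558-193)/0.42 = 3250.0 C/mm


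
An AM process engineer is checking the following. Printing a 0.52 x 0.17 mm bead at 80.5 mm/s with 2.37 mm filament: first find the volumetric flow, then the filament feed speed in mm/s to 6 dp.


Q = 0.52 * 0.17 * 80.5 = 7.1162 mm^3/s
A_fil = pi*(2.37/2)^2 = 4.41150294 mm^2
v_feed = 7.1162 / 4.41150294 = 1.613101 mm/s


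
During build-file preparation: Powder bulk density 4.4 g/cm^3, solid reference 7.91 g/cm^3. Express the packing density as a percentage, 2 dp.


Packing = (4.4/7.91)*100 = 55.63 %


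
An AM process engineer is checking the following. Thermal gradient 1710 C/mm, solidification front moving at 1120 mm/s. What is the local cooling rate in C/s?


CR = 1710 * 1120 = 1915200 C/s


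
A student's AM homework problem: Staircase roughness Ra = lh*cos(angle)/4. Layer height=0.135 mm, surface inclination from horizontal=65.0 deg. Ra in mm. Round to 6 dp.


Ra = 0.135 * cos(65.0) / 4 = 0.014263 mm


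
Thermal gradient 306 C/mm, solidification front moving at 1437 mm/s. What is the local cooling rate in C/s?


CR = 306 * 1437 = 439722 C/s


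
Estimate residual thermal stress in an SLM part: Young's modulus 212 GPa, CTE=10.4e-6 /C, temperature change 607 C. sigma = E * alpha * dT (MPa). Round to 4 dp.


sigma = 212*1000 * 10.4e-6 * 607 = 1338.3136 MPa


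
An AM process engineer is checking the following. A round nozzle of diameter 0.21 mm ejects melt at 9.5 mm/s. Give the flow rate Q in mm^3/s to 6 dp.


A = pi*(0.21/2)^2 = 0.03463606 mm^2
Q = 0.03463606 * 9.5 = 0.329043 mm^3/s


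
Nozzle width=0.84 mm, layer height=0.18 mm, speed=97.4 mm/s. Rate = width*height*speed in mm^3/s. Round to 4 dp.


Rate = 0.84 * 0.18 * 97.4 = 14.7269 mm^3/s


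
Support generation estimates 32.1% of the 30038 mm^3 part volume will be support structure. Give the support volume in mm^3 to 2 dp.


V_support = 30038 * 0.321 = 9642.2 mm^3


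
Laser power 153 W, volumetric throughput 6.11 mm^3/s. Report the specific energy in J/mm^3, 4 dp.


SE = 153 / 6.11 = 25.0409 J/mm^3


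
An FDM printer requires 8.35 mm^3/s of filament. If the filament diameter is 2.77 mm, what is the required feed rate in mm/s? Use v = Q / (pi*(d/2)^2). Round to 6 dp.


A = pi*(2.77/2)^2 = 6.026282
v = 8.35 / 6.026282 = 1.385597 mm/s


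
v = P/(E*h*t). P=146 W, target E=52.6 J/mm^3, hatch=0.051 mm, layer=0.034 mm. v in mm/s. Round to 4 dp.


v = 146 / (52.6*0.051*0.034) = 1600.7298 mm/s


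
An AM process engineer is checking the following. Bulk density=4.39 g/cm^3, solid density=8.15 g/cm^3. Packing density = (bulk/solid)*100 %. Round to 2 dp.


Packing = (4.39/8.15)*100 = 53.87 %


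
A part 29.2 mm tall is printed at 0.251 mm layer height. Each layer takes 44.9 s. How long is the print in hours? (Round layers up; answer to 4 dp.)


Layers = ceil(29.2/0.251) = 117
t = 117 * 44.9 / 3600 = 1.4593 hrs


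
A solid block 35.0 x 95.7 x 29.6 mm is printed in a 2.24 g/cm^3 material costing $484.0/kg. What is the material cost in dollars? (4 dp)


V = 35.0 * 95.7 * 29.6 = 99145.2 mm^3 = 99.1452 cm^3
Mass = 99.1452 * 2.24 / 1000 = 0.22208525 kg
Cost = 0.22208525 * 484.0 = 107.4893 $


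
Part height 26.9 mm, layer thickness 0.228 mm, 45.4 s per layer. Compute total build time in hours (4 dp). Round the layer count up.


Layers = ceil(26.9/0.228) = 118
t = 118 * 45.4 / 3600 = 1.4881 hrs


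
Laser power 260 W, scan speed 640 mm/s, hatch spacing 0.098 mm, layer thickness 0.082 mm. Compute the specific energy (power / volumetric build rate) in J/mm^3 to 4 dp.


Build rate = 640 * 0.098 * 0.082 = 5.14304 mm^3/s
SE = 260 / 5.14304 = 50.5538 J/mm^3


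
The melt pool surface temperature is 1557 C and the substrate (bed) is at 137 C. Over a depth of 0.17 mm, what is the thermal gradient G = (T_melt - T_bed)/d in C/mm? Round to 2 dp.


G = (1557-137)/0.17 = 8352.94 C/mm


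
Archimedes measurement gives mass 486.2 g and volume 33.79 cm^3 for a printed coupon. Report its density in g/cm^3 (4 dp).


rho = 486.2 / 33.79 = 14.3889 g/cm^3


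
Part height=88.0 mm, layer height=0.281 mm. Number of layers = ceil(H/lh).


Layers = ceil(88.0/0.281) = 314


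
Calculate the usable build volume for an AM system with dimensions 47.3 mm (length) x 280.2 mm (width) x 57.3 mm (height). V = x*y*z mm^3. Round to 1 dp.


V = 47.3 * 280.2 * 57.3 = 759423.3 mm^3


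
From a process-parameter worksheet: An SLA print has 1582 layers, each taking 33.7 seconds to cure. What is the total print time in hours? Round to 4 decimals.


t = 1582 * 33.7 / 3600 = 14.8093 hrs


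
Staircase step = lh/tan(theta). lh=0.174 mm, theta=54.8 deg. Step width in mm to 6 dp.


step = 0.174 / tan(54.8) = 0.122743 mm


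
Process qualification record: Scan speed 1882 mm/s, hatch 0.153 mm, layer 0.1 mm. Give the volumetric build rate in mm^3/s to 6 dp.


Rate = 1882 * 0.153 * 0.1 = 28.7946 mm^3/s


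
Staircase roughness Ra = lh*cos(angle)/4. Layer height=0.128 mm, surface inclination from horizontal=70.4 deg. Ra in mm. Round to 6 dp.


Ra = 0.128 * cos(70.4) / 4 = 0.010734 mm


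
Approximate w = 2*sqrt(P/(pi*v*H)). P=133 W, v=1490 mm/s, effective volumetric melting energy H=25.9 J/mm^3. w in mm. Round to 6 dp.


w = 2*sqrt(133/(pi*1490*25.9)) = 0.066243 mm


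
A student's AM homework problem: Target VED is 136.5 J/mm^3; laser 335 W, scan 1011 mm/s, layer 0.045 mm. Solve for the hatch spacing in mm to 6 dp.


h = 335 / (136.5*1011*0.045) = 0.053945 mm


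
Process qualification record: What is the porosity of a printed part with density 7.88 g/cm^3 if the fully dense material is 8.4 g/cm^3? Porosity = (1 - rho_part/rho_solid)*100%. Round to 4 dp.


Porosity = (1-7.88/8.4)*100 = 6.1905 %


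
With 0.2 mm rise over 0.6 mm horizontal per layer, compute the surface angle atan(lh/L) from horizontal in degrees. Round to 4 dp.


angle = atan(0.2/0.6) = 18.4349 degrees


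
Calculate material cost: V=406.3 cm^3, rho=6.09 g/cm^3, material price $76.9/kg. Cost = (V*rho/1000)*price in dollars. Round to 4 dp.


Mass = 406.3*6.09/1000 = 2.474367 kg
Cost = 2.474367 * 76.9 = 190.2788 $


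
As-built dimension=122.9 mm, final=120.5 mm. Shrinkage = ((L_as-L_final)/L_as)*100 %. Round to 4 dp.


Shrinkage = ((122.9-120.5)/122.9)*100 = 1.9528 %


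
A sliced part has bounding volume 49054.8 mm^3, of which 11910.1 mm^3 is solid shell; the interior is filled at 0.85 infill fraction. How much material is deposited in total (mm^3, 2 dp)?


V_infill = (49054.8 - 11910.1) * 0.85 = 31573.0
V_total = 11910.1 + 31573.0 = 43483.1 mm^3


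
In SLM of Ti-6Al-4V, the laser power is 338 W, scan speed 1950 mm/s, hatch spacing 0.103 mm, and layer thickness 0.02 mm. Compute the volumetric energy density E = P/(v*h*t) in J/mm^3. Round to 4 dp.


E = 338 / (1950*0.103*0.02) = 84.1424 J/mm^3


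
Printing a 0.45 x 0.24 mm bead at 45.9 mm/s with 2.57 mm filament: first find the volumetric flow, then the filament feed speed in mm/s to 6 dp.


Q = 0.45 * 0.24 * 45.9 = 4.9572 mm^3/s
A_fil = pi*(2.57/2)^2 = 5.18747633 mm^2
v_feed = 4.9572 / 5.18747633 = 0.955609 mm/s


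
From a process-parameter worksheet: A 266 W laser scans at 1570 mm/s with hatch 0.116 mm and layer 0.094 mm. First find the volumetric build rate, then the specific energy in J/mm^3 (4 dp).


Build rate = 1570 * 0.116 * 0.094 = 17.11928 mm^3/s
SE = 266 / 17.11928 = 15.538 J/mm^3


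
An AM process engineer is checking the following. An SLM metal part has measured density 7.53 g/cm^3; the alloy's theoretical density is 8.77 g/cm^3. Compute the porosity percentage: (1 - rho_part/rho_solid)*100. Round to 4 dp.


Porosity = (1-7.53/8.77)*100 = 14.1391 %


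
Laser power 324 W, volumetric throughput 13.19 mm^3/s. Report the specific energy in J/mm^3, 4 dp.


SE = 324 / 13.19 = 24.5641 J/mm^3


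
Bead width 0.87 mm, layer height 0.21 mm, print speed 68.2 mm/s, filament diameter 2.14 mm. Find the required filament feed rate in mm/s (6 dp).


Q = 0.87 * 0.21 * 68.2 = 12.46014 mm^3/s
A_fil = pi*(2.14/2)^2 = 3.59680943 mm^2
v_feed = 12.46014 / 3.59680943 = 3.46422 mm/s


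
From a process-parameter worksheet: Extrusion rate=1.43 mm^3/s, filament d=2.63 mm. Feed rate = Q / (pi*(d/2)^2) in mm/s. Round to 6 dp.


A = pi*(2.63/2)^2 = 5.432521
v = 1.43 / 5.432521 = 0.26323 mm/s


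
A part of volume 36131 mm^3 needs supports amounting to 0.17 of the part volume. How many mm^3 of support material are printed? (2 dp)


V_support = 36131 * 0.17 = 6142.27 mm^3


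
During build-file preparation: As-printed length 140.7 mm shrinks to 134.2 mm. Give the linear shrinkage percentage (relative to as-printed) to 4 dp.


Shrinkage = ((140.7-134.2)/140.7)*100 = 4.6198 %


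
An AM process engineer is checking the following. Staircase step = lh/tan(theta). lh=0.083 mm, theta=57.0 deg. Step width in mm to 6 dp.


step = 0.083 / tan(57.0) = 0.053901 mm


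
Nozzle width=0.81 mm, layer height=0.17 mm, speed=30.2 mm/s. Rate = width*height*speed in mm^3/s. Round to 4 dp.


Rate = 0.81 * 0.17 * 30.2 = 4.1585 mm^3/s


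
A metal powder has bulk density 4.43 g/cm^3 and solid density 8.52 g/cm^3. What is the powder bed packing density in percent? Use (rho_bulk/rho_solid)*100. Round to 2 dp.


Packing = (4.43/8.52)*100 = 52.0 %


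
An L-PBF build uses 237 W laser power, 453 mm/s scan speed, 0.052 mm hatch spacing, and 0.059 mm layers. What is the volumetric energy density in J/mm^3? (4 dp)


E = 237 / (453*0.052*0.059) = 170.5276 J/mm^3


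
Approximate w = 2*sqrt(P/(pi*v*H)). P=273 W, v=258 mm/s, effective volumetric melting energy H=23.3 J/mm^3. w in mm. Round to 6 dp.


w = 2*sqrt(273/(pi*258*23.3)) = 0.240463 mm


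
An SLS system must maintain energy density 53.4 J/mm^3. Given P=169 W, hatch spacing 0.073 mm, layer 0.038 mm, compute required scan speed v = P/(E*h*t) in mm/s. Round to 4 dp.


v = 169 / (53.4*0.073*0.038) = 1140.8774 mm/s


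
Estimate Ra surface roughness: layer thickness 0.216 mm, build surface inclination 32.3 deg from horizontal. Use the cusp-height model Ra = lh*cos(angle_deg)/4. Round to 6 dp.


Ra = 0.216 * cos(32.3) / 4 = 0.045644 mm


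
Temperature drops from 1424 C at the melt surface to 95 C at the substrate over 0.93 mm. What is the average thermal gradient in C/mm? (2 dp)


G = (1424-95)/0.93 = 1429.03 C/mm
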